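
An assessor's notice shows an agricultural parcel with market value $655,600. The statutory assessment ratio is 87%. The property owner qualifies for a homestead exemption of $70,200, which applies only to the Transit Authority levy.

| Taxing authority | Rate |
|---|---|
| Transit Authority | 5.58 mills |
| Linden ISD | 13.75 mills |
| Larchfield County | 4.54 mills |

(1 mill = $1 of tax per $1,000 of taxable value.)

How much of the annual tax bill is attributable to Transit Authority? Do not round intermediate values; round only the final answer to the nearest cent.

Assessed value = $655,600 × 0.87 = $570,372
Transit Authority taxable value = $570,372 − $70,200 = $500,172
Transit Authority levy = $500,172 × 0.00558 = $2,790.95976

$2,790.96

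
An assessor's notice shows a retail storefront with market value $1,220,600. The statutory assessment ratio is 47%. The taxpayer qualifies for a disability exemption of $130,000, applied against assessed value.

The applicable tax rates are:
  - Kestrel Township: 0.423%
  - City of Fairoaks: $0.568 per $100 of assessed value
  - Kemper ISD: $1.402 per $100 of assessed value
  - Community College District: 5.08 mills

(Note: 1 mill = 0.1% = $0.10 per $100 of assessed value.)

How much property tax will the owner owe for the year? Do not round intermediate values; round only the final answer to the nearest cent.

Assessed value = $1,220,600 × 0.47 = $573,682
Taxable value = $573,682 − $130,000 = $443,682
Kestrel Township: $443,682 × 0.00423 = $1,876.77486
City of Fairoaks: $443,682 × 0.00568 = $2,520.11376
Kemper ISD: $443,682 × 0.01402 = $6,220.42164
Community College District: $443,682 × 0.00508 = $2,253.90456
Total = $12,871.21482

$12,871.21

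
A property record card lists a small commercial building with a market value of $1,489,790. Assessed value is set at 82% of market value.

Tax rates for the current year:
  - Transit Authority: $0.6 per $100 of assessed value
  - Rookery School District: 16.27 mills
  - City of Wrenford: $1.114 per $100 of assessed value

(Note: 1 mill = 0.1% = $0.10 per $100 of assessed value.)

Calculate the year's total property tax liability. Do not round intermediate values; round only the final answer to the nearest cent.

Assessed value = $1,489,790 × 0.82 = $1,221,627.8
Transit Authority: $1,221,627.8 × 0.006 = $7,329.7668
Rookery School District: $1,221,627.8 × 0.01627 = $19,875.884306
City of Wrenford: $1,221,627.8 × 0.01114 = $13,608.933692
Total = $40,814.584798

$40,814.58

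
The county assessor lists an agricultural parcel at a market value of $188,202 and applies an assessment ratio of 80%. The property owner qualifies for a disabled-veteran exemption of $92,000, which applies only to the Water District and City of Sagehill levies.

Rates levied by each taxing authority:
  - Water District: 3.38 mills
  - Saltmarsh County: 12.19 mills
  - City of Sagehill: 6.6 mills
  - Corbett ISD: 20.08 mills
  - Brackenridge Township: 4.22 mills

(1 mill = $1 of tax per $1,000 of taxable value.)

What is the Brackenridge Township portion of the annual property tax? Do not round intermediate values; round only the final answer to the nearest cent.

Assessed value = $188,202 × 0.8 = $150,561.6
Brackenridge Township taxable value = $150,561.6 (exemption does not apply)
Brackenridge Township levy = $150,561.6 × 0.00422 = $635.369952

$635.37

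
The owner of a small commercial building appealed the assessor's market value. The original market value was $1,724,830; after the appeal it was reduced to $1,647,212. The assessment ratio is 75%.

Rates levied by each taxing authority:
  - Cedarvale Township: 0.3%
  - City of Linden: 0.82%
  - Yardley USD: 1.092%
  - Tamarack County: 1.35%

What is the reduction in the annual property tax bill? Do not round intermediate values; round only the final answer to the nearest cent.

$2,073.56

Old assessed value = $1,724,830 × 0.75 = $1,293,622.5
New assessed value = $1,647,212 × 0.75 = $1,235,409
Combined rate = 0.003 + 0.0082 + 0.01092 + 0.0135 = 0.03562
Old tax = $1,293,622.5 × 0.03562 = $46,078.83345
New tax = $1,235,409 × 0.03562 = $44,005.26858
Reduction = $46,078.83345 − $44,005.26858 = $2,073.56487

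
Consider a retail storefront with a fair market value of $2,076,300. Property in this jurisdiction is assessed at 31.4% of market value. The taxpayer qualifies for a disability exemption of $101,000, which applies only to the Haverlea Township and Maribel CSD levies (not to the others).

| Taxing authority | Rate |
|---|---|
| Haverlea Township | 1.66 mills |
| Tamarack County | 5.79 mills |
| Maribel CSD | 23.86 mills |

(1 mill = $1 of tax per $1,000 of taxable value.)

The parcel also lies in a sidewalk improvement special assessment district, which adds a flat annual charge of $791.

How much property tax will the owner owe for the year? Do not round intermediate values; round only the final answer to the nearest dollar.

$18,626

Assessed value = $2,076,300 × 0.314 = $651,958.2
Haverlea Township: ($651,958.2 − $101,000) × 0.00166 = $550,958.2 × 0.00166 = $914.590612
Tamarack County: $651,958.2 × 0.00579 = $3,774.837978
Maribel CSD: ($651,958.2 − $101,000) × 0.02386 = $550,958.2 × 0.02386 = $13,145.862652
Levies subtotal = $17,835.291242
Total = $17,835.291242 + $791 = $18,626.291242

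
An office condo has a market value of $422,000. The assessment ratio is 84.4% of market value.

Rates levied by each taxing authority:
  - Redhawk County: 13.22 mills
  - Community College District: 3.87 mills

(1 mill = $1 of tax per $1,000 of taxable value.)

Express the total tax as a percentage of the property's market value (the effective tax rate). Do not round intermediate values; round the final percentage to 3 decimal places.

Assessed value = $422,000 × 0.844 = $356,168
Redhawk County: $356,168 × 0.01322 = $4,708.54096
Community College District: $356,168 × 0.00387 = $1,378.37016
Total tax = $6,086.91112
Effective rate = $6,086.91112 ÷ $422,000 = 1.442% of market value

1.442%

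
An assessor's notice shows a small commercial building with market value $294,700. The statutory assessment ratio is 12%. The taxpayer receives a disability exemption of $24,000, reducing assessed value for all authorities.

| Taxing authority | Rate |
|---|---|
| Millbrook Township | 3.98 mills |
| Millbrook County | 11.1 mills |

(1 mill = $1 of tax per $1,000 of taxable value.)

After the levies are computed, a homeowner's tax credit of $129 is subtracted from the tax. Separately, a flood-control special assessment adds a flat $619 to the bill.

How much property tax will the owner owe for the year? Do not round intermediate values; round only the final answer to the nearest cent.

Assessed value = $294,700 × 0.12 = $35,364
Taxable value = $35,364 − $24,000 = $11,364
Millbrook Township: $11,364 × 0.00398 = $45.22872
Millbrook County: $11,364 × 0.0111 = $126.1404
Levies subtotal = $171.36912
After credit = $171.36912 − $129 = $42.36912
Total = $42.36912 + $619 = $661.36912

$661.37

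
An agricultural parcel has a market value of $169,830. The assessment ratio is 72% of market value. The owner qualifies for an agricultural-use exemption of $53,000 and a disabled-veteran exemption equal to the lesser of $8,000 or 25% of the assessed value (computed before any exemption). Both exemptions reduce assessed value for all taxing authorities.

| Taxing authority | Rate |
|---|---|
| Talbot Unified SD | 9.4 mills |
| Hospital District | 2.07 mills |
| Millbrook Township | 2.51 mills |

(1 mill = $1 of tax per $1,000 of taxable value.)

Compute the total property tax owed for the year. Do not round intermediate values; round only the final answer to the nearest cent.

Assessed value = $169,830 × 0.72 = $122,277.6
Disabled-veteran exemption = min($8,000, 25% × $122,277.6) = min($8,000, $30,569.4) = $8,000 (dollar cap binds)
Taxable value = $122,277.6 − $53,000 − $8,000 = $61,277.6
Talbot Unified SD: $61,277.6 × 0.0094 = $576.00944
Hospital District: $61,277.6 × 0.00207 = $126.844632
Millbrook Township: $61,277.6 × 0.00251 = $153.806776
Total = $856.660848

$856.66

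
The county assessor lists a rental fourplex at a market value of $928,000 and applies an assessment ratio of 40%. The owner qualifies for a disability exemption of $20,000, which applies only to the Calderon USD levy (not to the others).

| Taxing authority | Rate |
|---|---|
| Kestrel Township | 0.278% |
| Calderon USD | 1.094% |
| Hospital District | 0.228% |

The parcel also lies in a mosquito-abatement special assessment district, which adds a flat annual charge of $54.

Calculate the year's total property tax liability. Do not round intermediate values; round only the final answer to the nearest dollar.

$5,774

Assessed value = $928,000 × 0.4 = $371,200
Kestrel Township: $371,200 × 0.00278 = $1,031.936
Calderon USD: ($371,200 − $20,000) × 0.01094 = $351,200 × 0.01094 = $3,842.128
Hospital District: $371,200 × 0.00228 = $846.336
Levies subtotal = $5,720.4
Total = $5,720.4 + $54 = $5,774.4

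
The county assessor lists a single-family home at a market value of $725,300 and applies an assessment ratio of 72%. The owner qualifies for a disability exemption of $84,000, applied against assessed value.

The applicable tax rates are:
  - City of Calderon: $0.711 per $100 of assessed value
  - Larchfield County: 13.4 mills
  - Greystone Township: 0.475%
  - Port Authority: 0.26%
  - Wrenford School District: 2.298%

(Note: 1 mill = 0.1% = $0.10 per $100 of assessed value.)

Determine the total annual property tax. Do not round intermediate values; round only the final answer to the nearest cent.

$22,278.90

Assessed value = $725,300 × 0.72 = $522,216
Taxable value = $522,216 − $84,000 = $438,216
City of Calderon: $438,216 × 0.00711 = $3,115.71576
Larchfield County: $438,216 × 0.0134 = $5,872.0944
Greystone Township: $438,216 × 0.00475 = $2,081.526
Port Authority: $438,216 × 0.0026 = $1,139.3616
Wrenford School District: $438,216 × 0.02298 = $10,070.20368
Total = $22,278.90144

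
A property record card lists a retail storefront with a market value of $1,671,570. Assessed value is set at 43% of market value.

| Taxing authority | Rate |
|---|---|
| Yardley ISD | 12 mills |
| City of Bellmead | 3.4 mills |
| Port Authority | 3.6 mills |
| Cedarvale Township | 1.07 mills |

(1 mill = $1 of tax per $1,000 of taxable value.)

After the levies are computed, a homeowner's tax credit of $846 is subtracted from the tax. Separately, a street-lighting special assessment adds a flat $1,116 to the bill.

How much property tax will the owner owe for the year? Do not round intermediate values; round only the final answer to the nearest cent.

$14,695.82

Assessed value = $1,671,570 × 0.43 = $718,775.1
Yardley ISD: $718,775.1 × 0.012 = $8,625.3012
City of Bellmead: $718,775.1 × 0.0034 = $2,443.83534
Port Authority: $718,775.1 × 0.0036 = $2,587.59036
Cedarvale Township: $718,775.1 × 0.00107 = $769.089357
Levies subtotal = $14,425.816257
After credit = $14,425.816257 − $846 = $13,579.816257
Total = $13,579.816257 + $1,116 = $14,695.816257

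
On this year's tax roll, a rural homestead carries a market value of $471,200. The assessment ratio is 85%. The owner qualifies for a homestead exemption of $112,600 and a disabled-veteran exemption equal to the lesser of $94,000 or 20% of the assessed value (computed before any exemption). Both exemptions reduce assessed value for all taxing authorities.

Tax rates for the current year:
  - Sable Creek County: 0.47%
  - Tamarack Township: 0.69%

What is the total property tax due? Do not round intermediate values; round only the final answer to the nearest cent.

$2,410.67

Assessed value = $471,200 × 0.85 = $400,520
Disabled-veteran exemption = min($94,000, 20% × $400,520) = min($94,000, $80,104) = $80,104 (percentage binds)
Taxable value = $400,520 − $112,600 − $80,104 = $207,816
Sable Creek County: $207,816 × 0.0047 = $976.7352
Tamarack Township: $207,816 × 0.0069 = $1,433.9304
Total = $2,410.6656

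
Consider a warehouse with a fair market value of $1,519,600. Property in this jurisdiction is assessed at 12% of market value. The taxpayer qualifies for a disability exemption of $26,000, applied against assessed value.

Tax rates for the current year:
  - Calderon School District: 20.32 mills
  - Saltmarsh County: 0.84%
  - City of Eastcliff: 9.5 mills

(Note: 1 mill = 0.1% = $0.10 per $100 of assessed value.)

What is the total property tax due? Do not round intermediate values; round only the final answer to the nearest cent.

Assessed value = $1,519,600 × 0.12 = $182,352
Taxable value = $182,352 − $26,000 = $156,352
Calderon School District: $156,352 × 0.02032 = $3,177.07264
Saltmarsh County: $156,352 × 0.0084 = $1,313.3568
City of Eastcliff: $156,352 × 0.0095 = $1,485.344
Total = $5,975.77344

$5,975.77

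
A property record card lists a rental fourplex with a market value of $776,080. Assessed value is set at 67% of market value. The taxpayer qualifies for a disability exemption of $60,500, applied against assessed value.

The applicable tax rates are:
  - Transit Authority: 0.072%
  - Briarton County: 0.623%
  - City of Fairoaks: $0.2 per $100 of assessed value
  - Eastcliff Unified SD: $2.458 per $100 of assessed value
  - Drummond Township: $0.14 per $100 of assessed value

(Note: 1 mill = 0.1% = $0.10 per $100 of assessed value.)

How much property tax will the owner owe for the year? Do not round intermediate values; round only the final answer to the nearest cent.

Assessed value = $776,080 × 0.67 = $519,973.6
Taxable value = $519,973.6 − $60,500 = $459,473.6
Transit Authority: $459,473.6 × 0.00072 = $330.820992
Briarton County: $459,473.6 × 0.00623 = $2,862.520528
City of Fairoaks: $459,473.6 × 0.002 = $918.9472
Eastcliff Unified SD: $459,473.6 × 0.02458 = $11,293.861088
Drummond Township: $459,473.6 × 0.0014 = $643.26304
Total = $16,049.412848

$16,049.41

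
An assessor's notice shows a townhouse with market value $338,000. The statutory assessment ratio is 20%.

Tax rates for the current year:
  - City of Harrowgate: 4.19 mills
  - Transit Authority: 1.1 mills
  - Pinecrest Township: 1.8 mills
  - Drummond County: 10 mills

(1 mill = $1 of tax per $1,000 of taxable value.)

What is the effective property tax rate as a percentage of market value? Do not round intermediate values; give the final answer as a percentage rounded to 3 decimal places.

Assessed value = $338,000 × 0.2 = $67,600
City of Harrowgate: $67,600 × 0.00419 = $283.244
Transit Authority: $67,600 × 0.0011 = $74.36
Pinecrest Township: $67,600 × 0.0018 = $121.68
Drummond County: $67,600 × 0.01 = $676
Total tax = $1,155.284
Effective rate = $1,155.284 ÷ $338,000 = 0.342% of market value

0.342%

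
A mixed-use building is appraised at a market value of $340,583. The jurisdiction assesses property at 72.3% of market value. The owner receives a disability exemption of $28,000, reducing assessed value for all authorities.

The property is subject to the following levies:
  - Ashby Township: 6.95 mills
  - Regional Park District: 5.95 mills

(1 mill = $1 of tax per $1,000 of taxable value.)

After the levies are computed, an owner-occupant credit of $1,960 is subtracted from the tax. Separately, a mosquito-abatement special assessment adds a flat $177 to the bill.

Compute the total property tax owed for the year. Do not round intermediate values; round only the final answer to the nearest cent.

Assessed value = $340,583 × 0.723 = $246,241.509
Taxable value = $246,241.509 − $28,000 = $218,241.509
Ashby Township: $218,241.509 × 0.00695 = $1,516.77848755
Regional Park District: $218,241.509 × 0.00595 = $1,298.53697855
Levies subtotal = $2,815.3154661
After credit = $2,815.3154661 − $1,960 = $855.3154661
Total = $855.3154661 + $177 = $1,032.3154661

$1,032.32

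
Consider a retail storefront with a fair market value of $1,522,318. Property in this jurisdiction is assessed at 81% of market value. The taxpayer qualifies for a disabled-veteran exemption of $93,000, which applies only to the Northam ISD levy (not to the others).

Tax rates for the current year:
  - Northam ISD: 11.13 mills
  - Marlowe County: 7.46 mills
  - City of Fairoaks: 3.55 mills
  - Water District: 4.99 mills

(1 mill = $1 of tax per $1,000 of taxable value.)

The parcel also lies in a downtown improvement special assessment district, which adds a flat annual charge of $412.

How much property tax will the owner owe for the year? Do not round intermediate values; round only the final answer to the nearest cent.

Assessed value = $1,522,318 × 0.81 = $1,233,077.58
Northam ISD: ($1,233,077.58 − $93,000) × 0.01113 = $1,140,077.58 × 0.01113 = $12,689.0634654
Marlowe County: $1,233,077.58 × 0.00746 = $9,198.7587468
City of Fairoaks: $1,233,077.58 × 0.00355 = $4,377.425409
Water District: $1,233,077.58 × 0.00499 = $6,153.0571242
Levies subtotal = $32,418.3047454
Total = $32,418.3047454 + $412 = $32,830.3047454

$32,830.30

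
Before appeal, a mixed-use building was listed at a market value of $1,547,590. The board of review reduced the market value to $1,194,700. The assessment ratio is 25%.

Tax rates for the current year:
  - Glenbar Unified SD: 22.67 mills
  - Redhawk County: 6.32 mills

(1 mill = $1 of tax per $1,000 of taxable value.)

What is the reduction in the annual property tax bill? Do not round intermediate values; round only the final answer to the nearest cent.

Old assessed value = $1,547,590 × 0.25 = $386,897.5
New assessed value = $1,194,700 × 0.25 = $298,675
Combined rate = 0.02267 + 0.00632 = 0.02899
Old tax = $386,897.5 × 0.02899 = $11,216.158525
New tax = $298,675 × 0.02899 = $8,658.58825
Reduction = $11,216.158525 − $8,658.58825 = $2,557.570275

$2,557.57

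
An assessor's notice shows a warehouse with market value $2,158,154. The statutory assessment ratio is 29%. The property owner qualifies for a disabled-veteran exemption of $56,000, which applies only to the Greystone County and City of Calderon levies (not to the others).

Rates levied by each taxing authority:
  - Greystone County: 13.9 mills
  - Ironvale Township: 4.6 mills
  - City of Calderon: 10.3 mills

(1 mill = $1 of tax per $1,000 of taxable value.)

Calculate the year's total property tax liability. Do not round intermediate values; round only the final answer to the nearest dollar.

$16,670

Assessed value = $2,158,154 × 0.29 = $625,864.66
Greystone County: ($625,864.66 − $56,000) × 0.0139 = $569,864.66 × 0.0139 = $7,921.118774
Ironvale Township: $625,864.66 × 0.0046 = $2,878.977436
City of Calderon: ($625,864.66 − $56,000) × 0.0103 = $569,864.66 × 0.0103 = $5,869.605998
Total = $16,669.702208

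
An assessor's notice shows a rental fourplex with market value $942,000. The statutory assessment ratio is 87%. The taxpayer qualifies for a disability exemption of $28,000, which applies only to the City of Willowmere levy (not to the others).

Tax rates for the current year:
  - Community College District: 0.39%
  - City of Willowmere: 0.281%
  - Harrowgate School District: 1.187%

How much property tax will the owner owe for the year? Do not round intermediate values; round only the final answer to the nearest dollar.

Assessed value = $942,000 × 0.87 = $819,540
Community College District: $819,540 × 0.0039 = $3,196.206
City of Willowmere: ($819,540 − $28,000) × 0.00281 = $791,540 × 0.00281 = $2,224.2274
Harrowgate School District: $819,540 × 0.01187 = $9,727.9398
Total = $15,148.3732

$15,148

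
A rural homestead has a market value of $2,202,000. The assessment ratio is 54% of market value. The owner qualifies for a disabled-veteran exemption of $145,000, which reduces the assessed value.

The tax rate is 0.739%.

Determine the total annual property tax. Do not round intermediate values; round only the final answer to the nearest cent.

$7,715.75

Assessed value = $2,202,000 × 0.54 = $1,189,080
Taxable value = $1,189,080 − $145,000 = $1,044,080
Tax = $1,044,080 × 0.00739 = $7,715.7512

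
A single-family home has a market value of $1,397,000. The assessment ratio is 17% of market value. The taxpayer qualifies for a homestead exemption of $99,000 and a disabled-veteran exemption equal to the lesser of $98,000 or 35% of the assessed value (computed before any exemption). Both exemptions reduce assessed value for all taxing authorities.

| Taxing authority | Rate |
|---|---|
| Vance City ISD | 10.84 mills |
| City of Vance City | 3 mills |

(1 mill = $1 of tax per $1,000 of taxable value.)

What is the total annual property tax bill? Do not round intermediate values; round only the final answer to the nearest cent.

Assessed value = $1,397,000 × 0.17 = $237,490
Disabled-veteran exemption = min($98,000, 35% × $237,490) = min($98,000, $83,121.5) = $83,121.5 (percentage binds)
Taxable value = $237,490 − $99,000 − $83,121.5 = $55,368.5
Vance City ISD: $55,368.5 × 0.01084 = $600.19454
City of Vance City: $55,368.5 × 0.003 = $166.1055
Total = $766.30004

$766.30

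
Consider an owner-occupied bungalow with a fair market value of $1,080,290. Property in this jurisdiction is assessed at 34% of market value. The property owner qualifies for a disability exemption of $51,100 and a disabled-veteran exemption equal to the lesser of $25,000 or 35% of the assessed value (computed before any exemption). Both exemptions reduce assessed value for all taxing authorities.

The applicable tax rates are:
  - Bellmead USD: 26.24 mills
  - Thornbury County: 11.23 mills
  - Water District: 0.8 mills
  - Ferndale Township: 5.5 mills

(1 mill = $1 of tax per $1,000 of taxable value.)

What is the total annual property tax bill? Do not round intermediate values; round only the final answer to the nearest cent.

$12,745.76

Assessed value = $1,080,290 × 0.34 = $367,298.6
Disabled-veteran exemption = min($25,000, 35% × $367,298.6) = min($25,000, $128,554.51) = $25,000 (dollar cap binds)
Taxable value = $367,298.6 − $51,100 − $25,000 = $291,198.6
Bellmead USD: $291,198.6 × 0.02624 = $7,641.051264
Thornbury County: $291,198.6 × 0.01123 = $3,270.160278
Water District: $291,198.6 × 0.0008 = $232.95888
Ferndale Township: $291,198.6 × 0.0055 = $1,601.5923
Total = $12,745.762722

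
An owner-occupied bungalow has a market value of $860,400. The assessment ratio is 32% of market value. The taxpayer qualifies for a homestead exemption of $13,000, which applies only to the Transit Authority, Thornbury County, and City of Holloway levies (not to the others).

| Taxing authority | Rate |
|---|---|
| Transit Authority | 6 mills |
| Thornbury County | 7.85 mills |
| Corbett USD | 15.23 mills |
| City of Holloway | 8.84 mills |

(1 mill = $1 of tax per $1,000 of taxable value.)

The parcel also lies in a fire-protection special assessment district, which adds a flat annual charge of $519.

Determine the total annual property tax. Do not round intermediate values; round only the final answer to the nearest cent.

Assessed value = $860,400 × 0.32 = $275,328
Transit Authority: ($275,328 − $13,000) × 0.006 = $262,328 × 0.006 = $1,573.968
Thornbury County: ($275,328 − $13,000) × 0.00785 = $262,328 × 0.00785 = $2,059.2748
Corbett USD: $275,328 × 0.01523 = $4,193.24544
City of Holloway: ($275,328 − $13,000) × 0.00884 = $262,328 × 0.00884 = $2,318.97952
Levies subtotal = $10,145.46776
Total = $10,145.46776 + $519 = $10,664.46776

$10,664.47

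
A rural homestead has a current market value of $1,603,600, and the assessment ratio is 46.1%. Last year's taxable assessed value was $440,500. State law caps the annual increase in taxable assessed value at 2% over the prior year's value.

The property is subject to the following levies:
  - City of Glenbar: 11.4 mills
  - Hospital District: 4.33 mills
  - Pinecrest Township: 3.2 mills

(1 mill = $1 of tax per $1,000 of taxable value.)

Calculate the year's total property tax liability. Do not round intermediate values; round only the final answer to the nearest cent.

Uncapped assessed value = $1,603,600 × 0.461 = $739,259.6
Cap limit = $440,500 × 1.02 = $449,310
Taxable assessed value = min($739,259.6, $449,310) = $449,310 (cap binds)
City of Glenbar: $449,310 × 0.0114 = $5,122.134
Hospital District: $449,310 × 0.00433 = $1,945.5123
Pinecrest Township: $449,310 × 0.0032 = $1,437.792
Total = $8,505.4383

$8,505.44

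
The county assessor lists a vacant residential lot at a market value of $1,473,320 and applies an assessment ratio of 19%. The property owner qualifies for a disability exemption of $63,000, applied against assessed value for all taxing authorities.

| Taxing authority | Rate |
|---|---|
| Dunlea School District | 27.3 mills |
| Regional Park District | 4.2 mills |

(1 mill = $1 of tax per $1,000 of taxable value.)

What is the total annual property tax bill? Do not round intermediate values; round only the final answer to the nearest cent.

Assessed value = $1,473,320 × 0.19 = $279,930.8
Taxable value = $279,930.8 − $63,000 = $216,930.8
Dunlea School District: $216,930.8 × 0.0273 = $5,922.21084
Regional Park District: $216,930.8 × 0.0042 = $911.10936
Total = $5,922.21084 + $911.10936 = $6,833.3202

$6,833.32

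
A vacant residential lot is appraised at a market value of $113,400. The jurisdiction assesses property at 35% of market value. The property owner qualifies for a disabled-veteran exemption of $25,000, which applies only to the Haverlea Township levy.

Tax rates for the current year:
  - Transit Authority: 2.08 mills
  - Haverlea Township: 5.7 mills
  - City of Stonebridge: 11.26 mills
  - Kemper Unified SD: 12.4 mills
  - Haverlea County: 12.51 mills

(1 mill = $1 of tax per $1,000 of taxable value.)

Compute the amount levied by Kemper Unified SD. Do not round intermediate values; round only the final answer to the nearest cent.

$492.16

Assessed value = $113,400 × 0.35 = $39,690
Kemper Unified SD taxable value = $39,690 (exemption does not apply)
Kemper Unified SD levy = $39,690 × 0.0124 = $492.156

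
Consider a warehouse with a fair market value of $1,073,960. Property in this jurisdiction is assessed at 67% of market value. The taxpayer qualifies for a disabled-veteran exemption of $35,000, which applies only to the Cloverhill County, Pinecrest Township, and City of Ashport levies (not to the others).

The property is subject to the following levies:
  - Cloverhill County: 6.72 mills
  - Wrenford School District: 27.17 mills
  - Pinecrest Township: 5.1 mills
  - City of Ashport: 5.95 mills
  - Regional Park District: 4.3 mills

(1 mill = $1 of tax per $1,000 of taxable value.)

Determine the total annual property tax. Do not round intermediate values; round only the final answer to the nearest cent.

Assessed value = $1,073,960 × 0.67 = $719,553.2
Cloverhill County: ($719,553.2 − $35,000) × 0.00672 = $684,553.2 × 0.00672 = $4,600.197504
Wrenford School District: $719,553.2 × 0.02717 = $19,550.260444
Pinecrest Township: ($719,553.2 − $35,000) × 0.0051 = $684,553.2 × 0.0051 = $3,491.22132
City of Ashport: ($719,553.2 − $35,000) × 0.00595 = $684,553.2 × 0.00595 = $4,073.09154
Regional Park District: $719,553.2 × 0.0043 = $3,094.07876
Total = $34,808.849568

$34,808.85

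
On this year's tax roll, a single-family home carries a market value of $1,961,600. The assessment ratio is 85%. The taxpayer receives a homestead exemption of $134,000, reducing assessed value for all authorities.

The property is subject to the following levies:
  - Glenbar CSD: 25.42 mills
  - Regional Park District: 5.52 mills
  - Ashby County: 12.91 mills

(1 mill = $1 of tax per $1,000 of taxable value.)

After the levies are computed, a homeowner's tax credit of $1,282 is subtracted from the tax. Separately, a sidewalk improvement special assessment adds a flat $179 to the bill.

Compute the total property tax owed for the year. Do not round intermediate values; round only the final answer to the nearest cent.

Assessed value = $1,961,600 × 0.85 = $1,667,360
Taxable value = $1,667,360 − $134,000 = $1,533,360
Glenbar CSD: $1,533,360 × 0.02542 = $38,978.0112
Regional Park District: $1,533,360 × 0.00552 = $8,464.1472
Ashby County: $1,533,360 × 0.01291 = $19,795.6776
Levies subtotal = $67,237.836
After credit = $67,237.836 − $1,282 = $65,955.836
Total = $65,955.836 + $179 = $66,134.836

$66,134.84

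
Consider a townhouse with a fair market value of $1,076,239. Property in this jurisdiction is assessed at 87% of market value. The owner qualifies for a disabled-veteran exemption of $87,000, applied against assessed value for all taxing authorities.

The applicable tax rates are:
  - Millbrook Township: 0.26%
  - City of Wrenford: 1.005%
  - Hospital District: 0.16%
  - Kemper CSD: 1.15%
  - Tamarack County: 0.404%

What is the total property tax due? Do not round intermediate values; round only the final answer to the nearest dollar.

Assessed value = $1,076,239 × 0.87 = $936,327.93
Taxable value = $936,327.93 − $87,000 = $849,327.93
Millbrook Township: $849,327.93 × 0.0026 = $2,208.252618
City of Wrenford: $849,327.93 × 0.01005 = $8,535.7456965
Hospital District: $849,327.93 × 0.0016 = $1,358.924688
Kemper CSD: $849,327.93 × 0.0115 = $9,767.271195
Tamarack County: $849,327.93 × 0.00404 = $3,431.2848372
Total = $2,208.252618 + $8,535.7456965 + $1,358.924688 + $9,767.271195 + $3,431.2848372 = $25,301.4790347

$25,301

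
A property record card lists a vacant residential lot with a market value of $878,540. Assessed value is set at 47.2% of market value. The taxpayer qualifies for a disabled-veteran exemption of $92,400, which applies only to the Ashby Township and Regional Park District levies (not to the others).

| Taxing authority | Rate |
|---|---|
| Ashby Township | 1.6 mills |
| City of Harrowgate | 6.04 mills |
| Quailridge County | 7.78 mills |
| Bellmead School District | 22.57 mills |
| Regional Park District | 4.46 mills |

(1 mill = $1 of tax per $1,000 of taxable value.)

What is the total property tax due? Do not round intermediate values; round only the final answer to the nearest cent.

$17,042.83

Assessed value = $878,540 × 0.472 = $414,670.88
Ashby Township: ($414,670.88 − $92,400) × 0.0016 = $322,270.88 × 0.0016 = $515.633408
City of Harrowgate: $414,670.88 × 0.00604 = $2,504.6121152
Quailridge County: $414,670.88 × 0.00778 = $3,226.1394464
Bellmead School District: $414,670.88 × 0.02257 = $9,359.1217616
Regional Park District: ($414,670.88 − $92,400) × 0.00446 = $322,270.88 × 0.00446 = $1,437.3281248
Total = $17,042.834856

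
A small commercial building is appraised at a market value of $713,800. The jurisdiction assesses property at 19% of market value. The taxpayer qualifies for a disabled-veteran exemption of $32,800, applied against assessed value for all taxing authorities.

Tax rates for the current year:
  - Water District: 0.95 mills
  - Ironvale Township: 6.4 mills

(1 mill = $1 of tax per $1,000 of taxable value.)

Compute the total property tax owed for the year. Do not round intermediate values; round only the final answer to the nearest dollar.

$756

Assessed value = $713,800 × 0.19 = $135,622
Taxable value = $135,622 − $32,800 = $102,822
Water District: $102,822 × 0.00095 = $97.6809
Ironvale Township: $102,822 × 0.0064 = $658.0608
Total = $97.6809 + $658.0608 = $755.7417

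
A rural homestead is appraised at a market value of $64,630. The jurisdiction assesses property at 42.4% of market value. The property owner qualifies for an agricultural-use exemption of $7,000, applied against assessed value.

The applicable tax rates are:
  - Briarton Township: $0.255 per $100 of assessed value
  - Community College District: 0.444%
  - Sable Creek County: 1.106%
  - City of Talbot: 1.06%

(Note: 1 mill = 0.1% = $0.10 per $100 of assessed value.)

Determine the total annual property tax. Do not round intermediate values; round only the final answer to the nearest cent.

$584.55

Assessed value = $64,630 × 0.424 = $27,403.12
Taxable value = $27,403.12 − $7,000 = $20,403.12
Briarton Township: $20,403.12 × 0.00255 = $52.027956
Community College District: $20,403.12 × 0.00444 = $90.5898528
Sable Creek County: $20,403.12 × 0.01106 = $225.6585072
City of Talbot: $20,403.12 × 0.0106 = $216.273072
Total = $584.549388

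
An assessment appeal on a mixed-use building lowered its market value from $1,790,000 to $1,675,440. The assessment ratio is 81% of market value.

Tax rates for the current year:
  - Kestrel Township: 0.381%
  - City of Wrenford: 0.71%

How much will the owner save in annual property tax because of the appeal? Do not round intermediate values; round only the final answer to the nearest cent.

$1,012.38

Old assessed value = $1,790,000 × 0.81 = $1,449,900
New assessed value = $1,675,440 × 0.81 = $1,357,106.4
Combined rate = 0.00381 + 0.0071 = 0.01091
Old tax = $1,449,900 × 0.01091 = $15,818.409
New tax = $1,357,106.4 × 0.01091 = $14,806.030824
Reduction = $15,818.409 − $14,806.030824 = $1,012.378176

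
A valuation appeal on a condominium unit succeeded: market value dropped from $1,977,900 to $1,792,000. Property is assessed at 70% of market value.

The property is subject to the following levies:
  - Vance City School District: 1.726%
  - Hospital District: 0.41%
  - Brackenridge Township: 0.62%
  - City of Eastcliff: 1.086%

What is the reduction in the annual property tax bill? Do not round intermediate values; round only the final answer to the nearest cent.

Old assessed value = $1,977,900 × 0.7 = $1,384,530
New assessed value = $1,792,000 × 0.7 = $1,254,400
Combined rate = 0.01726 + 0.0041 + 0.0062 + 0.01086 = 0.03842
Old tax = $1,384,530 × 0.03842 = $53,193.6426
New tax = $1,254,400 × 0.03842 = $48,194.048
Reduction = $53,193.6426 − $48,194.048 = $4,999.5946

$4,999.59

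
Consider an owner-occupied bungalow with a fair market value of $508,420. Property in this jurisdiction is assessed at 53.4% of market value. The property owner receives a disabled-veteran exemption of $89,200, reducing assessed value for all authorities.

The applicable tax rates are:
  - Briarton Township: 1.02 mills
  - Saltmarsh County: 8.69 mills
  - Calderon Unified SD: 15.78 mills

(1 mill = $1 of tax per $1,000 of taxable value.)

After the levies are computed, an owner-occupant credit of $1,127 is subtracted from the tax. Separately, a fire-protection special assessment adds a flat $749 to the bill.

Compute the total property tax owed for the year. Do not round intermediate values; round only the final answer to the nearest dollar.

$4,269

Assessed value = $508,420 × 0.534 = $271,496.28
Taxable value = $271,496.28 − $89,200 = $182,296.28
Briarton Township: $182,296.28 × 0.00102 = $185.9422056
Saltmarsh County: $182,296.28 × 0.00869 = $1,584.1546732
Calderon Unified SD: $182,296.28 × 0.01578 = $2,876.6352984
Levies subtotal = $4,646.7321772
After credit = $4,646.7321772 − $1,127 = $3,519.7321772
Total = $3,519.7321772 + $749 = $4,268.7321772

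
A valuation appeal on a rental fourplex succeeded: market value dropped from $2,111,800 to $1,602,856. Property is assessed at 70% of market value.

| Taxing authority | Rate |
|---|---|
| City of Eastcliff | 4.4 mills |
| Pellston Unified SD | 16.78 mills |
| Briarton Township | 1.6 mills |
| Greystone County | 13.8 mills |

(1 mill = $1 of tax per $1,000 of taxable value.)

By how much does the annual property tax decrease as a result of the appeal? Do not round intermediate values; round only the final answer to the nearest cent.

Old assessed value = $2,111,800 × 0.7 = $1,478,260
New assessed value = $1,602,856 × 0.7 = $1,121,999.2
Combined rate = 0.0044 + 0.01678 + 0.0016 + 0.0138 = 0.03658
Old tax = $1,478,260 × 0.03658 = $54,074.7508
New tax = $1,121,999.2 × 0.03658 = $41,042.730736
Reduction = $54,074.7508 − $41,042.730736 = $13,032.020064

$13,032.02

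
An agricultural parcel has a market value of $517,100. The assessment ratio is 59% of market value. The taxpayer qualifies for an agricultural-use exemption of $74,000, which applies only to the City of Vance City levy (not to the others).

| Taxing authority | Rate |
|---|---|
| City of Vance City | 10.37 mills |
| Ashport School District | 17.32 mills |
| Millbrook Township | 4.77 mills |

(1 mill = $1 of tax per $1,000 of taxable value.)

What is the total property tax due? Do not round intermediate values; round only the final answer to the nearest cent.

$9,135.81

Assessed value = $517,100 × 0.59 = $305,089
City of Vance City: ($305,089 − $74,000) × 0.01037 = $231,089 × 0.01037 = $2,396.39293
Ashport School District: $305,089 × 0.01732 = $5,284.14148
Millbrook Township: $305,089 × 0.00477 = $1,455.27453
Total = $9,135.80894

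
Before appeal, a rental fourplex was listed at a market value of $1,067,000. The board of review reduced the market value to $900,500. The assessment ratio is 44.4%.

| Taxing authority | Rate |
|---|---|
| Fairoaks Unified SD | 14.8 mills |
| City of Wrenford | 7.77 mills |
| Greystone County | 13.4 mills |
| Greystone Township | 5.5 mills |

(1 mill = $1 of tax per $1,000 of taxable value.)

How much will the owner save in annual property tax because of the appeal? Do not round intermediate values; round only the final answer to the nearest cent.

Old assessed value = $1,067,000 × 0.444 = $473,748
New assessed value = $900,500 × 0.444 = $399,822
Combined rate = 0.0148 + 0.00777 + 0.0134 + 0.0055 = 0.04147
Old tax = $473,748 × 0.04147 = $19,646.32956
New tax = $399,822 × 0.04147 = $16,580.61834
Reduction = $19,646.32956 − $16,580.61834 = $3,065.71122

$3,065.71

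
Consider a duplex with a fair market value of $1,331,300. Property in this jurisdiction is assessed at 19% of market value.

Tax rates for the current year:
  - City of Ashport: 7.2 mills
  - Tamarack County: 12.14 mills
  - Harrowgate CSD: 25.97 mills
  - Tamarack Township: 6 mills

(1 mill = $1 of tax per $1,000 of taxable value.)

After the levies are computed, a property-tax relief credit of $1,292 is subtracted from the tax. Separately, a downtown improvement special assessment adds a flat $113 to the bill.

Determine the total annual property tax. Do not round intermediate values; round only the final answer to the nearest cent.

Assessed value = $1,331,300 × 0.19 = $252,947
City of Ashport: $252,947 × 0.0072 = $1,821.2184
Tamarack County: $252,947 × 0.01214 = $3,070.77658
Harrowgate CSD: $252,947 × 0.02597 = $6,569.03359
Tamarack Township: $252,947 × 0.006 = $1,517.682
Levies subtotal = $12,978.71057
After credit = $12,978.71057 − $1,292 = $11,686.71057
Total = $11,686.71057 + $113 = $11,799.71057

$11,799.71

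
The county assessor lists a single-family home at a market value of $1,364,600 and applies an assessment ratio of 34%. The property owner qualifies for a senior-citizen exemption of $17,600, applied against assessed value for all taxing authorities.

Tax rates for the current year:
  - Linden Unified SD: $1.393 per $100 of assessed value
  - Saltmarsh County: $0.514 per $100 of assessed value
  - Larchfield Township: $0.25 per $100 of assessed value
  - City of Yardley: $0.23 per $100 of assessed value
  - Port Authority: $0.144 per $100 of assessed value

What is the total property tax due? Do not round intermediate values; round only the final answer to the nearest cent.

$11,297.47

Assessed value = $1,364,600 × 0.34 = $463,964
Taxable value = $463,964 − $17,600 = $446,364
Linden Unified SD: $446,364 × 0.01393 = $6,217.85052
Saltmarsh County: $446,364 × 0.00514 = $2,294.31096
Larchfield Township: $446,364 × 0.0025 = $1,115.91
City of Yardley: $446,364 × 0.0023 = $1,026.6372
Port Authority: $446,364 × 0.00144 = $642.76416
Total = $6,217.85052 + $2,294.31096 + $1,115.91 + $1,026.6372 + $642.76416 = $11,297.47284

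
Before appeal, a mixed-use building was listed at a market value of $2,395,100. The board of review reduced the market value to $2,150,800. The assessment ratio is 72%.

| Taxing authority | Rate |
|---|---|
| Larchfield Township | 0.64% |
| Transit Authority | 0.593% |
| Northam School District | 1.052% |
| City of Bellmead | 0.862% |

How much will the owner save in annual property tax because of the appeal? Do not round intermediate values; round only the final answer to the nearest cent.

$5,535.45

Old assessed value = $2,395,100 × 0.72 = $1,724,472
New assessed value = $2,150,800 × 0.72 = $1,548,576
Combined rate = 0.0064 + 0.00593 + 0.01052 + 0.00862 = 0.03147
Old tax = $1,724,472 × 0.03147 = $54,269.13384
New tax = $1,548,576 × 0.03147 = $48,733.68672
Reduction = $54,269.13384 − $48,733.68672 = $5,535.44712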